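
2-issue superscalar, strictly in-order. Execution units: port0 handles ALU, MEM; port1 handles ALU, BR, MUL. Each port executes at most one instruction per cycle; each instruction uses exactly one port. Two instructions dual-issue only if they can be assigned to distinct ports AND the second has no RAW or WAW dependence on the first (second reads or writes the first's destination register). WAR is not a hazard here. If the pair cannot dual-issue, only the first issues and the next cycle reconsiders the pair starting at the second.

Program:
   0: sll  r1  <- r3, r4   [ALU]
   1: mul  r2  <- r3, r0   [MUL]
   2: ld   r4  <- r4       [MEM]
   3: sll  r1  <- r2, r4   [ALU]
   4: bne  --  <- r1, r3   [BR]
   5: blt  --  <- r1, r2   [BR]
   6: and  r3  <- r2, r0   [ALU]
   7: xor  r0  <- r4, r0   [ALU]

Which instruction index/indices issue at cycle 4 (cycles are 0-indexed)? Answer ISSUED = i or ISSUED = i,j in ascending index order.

ISSUED = 5,6

t=0 i0+i1:sll/mul ; dual
t=1 i2:ld ; RAW r4
t=2 i3:sll ; RAW r1
t=3 i4:bne ; no-port BR/BR
t=4 i5+i6:blt/and ; dual
t=5 i7:xor ; tail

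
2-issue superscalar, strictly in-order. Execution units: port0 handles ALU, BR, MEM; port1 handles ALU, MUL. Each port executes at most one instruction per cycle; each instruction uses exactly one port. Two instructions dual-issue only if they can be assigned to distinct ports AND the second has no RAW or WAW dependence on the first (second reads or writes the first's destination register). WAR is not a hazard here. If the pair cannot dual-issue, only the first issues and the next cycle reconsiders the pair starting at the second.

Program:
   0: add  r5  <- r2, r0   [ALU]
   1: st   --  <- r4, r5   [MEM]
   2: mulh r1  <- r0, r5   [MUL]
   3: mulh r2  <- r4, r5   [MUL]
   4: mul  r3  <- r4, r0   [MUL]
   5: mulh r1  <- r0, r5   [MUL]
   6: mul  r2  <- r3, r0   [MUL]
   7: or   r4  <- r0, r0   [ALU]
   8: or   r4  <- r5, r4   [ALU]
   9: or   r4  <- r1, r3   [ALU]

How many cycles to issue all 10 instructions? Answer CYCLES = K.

CYCLES = 8

#0 head=0: add.ALU i0 RAW r5
#1 head=1: st.MEM+mulh.MUL i1/i2 2-wide
#2 head=3: mulh.MUL i3 no-port MUL/MUL
#3 head=4: mul.MUL i4 no-port MUL/MUL
#4 head=5: mulh.MUL i5 no-port MUL/MUL
#5 head=6: mul.MUL+or.ALU i6/i7 2-wide
#6 head=8: or.ALU i8 WAW r4
#7 head=9: or.ALU i9 tail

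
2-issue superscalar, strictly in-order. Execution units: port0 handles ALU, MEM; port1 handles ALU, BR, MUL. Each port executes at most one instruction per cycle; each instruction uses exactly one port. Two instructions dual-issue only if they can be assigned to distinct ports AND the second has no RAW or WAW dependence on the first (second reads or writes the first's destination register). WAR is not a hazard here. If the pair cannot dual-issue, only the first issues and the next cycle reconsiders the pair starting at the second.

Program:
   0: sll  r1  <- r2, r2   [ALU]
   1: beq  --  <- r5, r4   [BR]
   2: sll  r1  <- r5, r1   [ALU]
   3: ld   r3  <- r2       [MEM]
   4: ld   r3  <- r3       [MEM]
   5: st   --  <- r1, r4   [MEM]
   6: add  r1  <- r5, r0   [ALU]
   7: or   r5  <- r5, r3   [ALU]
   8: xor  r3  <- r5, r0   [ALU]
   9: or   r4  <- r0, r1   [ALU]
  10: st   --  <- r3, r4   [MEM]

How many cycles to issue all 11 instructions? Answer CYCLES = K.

#0 head=0: sll beq i0/i1 dual
#1 head=2: sll ld i2/i3 dual
#2 head=4: ld i4 no-port MEM/MEM
#3 head=5: st add i5/i6 dual
#4 head=7: or i7 RAW r5
#5 head=8: xor or i8/i9 dual
#6 head=10: st i10 tail

CYCLES = 7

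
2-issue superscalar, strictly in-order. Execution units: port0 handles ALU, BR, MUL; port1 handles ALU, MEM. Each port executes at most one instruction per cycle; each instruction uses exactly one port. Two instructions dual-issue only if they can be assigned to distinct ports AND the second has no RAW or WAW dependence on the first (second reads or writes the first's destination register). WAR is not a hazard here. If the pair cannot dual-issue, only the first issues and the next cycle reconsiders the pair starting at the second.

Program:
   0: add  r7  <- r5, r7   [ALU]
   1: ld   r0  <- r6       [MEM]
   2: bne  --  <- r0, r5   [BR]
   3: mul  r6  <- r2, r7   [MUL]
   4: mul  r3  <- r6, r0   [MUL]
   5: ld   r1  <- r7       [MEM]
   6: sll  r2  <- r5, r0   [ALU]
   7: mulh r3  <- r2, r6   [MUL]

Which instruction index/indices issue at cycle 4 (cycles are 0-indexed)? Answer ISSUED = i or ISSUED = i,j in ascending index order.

ISSUED = 6

  cy0 -> i0/i1 (add;ld) dual
  cy1 -> i2 (bne) no-port BR/MUL
  cy2 -> i3 (mul) no-port MUL/MUL
  cy3 -> i4/i5 (mul;ld) dual
  cy4 -> i6 (sll) RAW r2
  cy5 -> i7 (mulh) tail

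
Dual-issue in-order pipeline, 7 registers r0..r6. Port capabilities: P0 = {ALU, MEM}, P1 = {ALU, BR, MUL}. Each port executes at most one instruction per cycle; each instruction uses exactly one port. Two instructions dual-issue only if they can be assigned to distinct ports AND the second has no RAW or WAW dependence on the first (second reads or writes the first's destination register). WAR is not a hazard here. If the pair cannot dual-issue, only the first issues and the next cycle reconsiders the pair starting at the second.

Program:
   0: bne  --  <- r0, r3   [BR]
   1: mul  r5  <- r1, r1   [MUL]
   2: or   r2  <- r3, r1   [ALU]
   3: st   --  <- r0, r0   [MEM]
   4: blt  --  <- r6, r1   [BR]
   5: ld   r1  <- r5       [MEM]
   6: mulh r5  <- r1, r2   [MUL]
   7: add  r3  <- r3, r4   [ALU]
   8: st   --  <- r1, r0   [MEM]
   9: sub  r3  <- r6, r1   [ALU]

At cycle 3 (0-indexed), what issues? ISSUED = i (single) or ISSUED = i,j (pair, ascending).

#0 head=0: bne i0 no-port BR/MUL
#1 head=1: mul/or i1+i2 pair
#2 head=3: st/blt i3+i4 pair
#3 head=5: ld i5 RAW r1
#4 head=6: mulh/add i6+i7 pair
#5 head=8: st/sub i8+i9 pair

ISSUED = 5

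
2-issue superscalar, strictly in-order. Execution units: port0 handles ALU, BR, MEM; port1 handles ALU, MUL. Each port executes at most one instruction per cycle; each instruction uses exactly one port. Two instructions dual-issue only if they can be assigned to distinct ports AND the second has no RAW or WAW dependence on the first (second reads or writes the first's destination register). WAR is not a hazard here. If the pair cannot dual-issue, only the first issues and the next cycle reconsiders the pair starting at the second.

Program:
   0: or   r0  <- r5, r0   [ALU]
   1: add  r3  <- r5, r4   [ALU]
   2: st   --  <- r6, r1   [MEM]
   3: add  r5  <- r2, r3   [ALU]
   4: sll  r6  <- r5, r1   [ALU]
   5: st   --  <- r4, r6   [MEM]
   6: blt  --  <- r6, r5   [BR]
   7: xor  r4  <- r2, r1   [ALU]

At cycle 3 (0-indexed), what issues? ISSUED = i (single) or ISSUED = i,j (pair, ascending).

ISSUED = 5

[0] i0&i1  or add  -- pair
[1] i2&i3  st add  -- pair
[2] i4  sll  -- RAW r6
[3] i5  st  -- no-port MEM/BR
[4] i6&i7  blt xor  -- pair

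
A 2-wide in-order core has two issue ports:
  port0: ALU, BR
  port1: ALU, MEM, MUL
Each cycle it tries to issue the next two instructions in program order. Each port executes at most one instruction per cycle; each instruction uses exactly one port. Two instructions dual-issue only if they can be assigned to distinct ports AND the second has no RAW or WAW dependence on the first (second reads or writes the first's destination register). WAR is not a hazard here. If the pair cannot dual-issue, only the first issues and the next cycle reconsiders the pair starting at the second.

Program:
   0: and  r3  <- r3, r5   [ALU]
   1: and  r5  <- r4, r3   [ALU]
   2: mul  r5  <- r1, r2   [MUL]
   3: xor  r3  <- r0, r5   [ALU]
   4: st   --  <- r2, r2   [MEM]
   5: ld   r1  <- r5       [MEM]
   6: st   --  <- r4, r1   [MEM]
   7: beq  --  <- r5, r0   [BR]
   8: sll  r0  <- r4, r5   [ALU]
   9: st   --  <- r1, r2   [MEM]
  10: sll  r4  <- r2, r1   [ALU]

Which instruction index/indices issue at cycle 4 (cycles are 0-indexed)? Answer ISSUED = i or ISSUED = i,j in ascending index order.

  cy0 -> i0 (and.ALU) RAW r3
  cy1 -> i1 (and.ALU) WAW r5
  cy2 -> i2 (mul.MUL) RAW r5
  cy3 -> i3&i4 (xor.ALU st.MEM) 2-wide
  cy4 -> i5 (ld.MEM) no-port MEM/MEM
  cy5 -> i6&i7 (st.MEM beq.BR) 2-wide
  cy6 -> i8&i9 (sll.ALU st.MEM) 2-wide
  cy7 -> i10 (sll.ALU) tail

ISSUED = 5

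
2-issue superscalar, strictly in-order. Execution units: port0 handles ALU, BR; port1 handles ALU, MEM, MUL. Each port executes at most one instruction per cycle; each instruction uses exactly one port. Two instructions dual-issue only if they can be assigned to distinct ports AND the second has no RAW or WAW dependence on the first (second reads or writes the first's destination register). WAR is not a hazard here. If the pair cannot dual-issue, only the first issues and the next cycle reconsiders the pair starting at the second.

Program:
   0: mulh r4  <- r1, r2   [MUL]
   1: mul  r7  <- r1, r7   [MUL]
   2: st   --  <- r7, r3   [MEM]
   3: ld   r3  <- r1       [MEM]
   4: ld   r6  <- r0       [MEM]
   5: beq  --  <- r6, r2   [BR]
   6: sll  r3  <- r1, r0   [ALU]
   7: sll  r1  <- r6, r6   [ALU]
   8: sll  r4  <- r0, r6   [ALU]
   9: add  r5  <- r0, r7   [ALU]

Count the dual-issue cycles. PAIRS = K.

0. mulh.MUL @i0  | no-port MUL/MUL
1. mul.MUL @i1  | no-port MUL/MEM
2. st.MEM @i2  | no-port MEM/MEM
3. ld.MEM @i3  | no-port MEM/MEM
4. ld.MEM @i4  | RAW r6
5. beq.BR;sll.ALU @i5/i6  | pair
6. sll.ALU;sll.ALU @i7/i8  | pair
7. add.ALU @i9  | tail

PAIRS = 2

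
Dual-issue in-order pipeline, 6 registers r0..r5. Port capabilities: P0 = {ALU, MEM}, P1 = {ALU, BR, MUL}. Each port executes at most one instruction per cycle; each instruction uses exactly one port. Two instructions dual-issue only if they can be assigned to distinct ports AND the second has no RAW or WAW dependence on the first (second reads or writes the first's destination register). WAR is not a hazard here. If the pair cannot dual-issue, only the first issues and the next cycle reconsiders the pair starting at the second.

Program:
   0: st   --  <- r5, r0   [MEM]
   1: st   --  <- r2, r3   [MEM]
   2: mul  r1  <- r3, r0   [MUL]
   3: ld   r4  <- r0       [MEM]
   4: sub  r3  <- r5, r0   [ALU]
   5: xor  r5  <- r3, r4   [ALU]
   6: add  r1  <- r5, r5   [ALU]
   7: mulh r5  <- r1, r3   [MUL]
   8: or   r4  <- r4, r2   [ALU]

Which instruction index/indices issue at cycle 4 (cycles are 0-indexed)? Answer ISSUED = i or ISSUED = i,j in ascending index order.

t=0 i0:st.MEM ; no-port MEM/MEM
t=1 i1+i2:st.MEM mul.MUL ; 2-wide
t=2 i3+i4:ld.MEM sub.ALU ; 2-wide
t=3 i5:xor.ALU ; RAW r5
t=4 i6:add.ALU ; RAW r1
t=5 i7+i8:mulh.MUL or.ALU ; 2-wide

ISSUED = 6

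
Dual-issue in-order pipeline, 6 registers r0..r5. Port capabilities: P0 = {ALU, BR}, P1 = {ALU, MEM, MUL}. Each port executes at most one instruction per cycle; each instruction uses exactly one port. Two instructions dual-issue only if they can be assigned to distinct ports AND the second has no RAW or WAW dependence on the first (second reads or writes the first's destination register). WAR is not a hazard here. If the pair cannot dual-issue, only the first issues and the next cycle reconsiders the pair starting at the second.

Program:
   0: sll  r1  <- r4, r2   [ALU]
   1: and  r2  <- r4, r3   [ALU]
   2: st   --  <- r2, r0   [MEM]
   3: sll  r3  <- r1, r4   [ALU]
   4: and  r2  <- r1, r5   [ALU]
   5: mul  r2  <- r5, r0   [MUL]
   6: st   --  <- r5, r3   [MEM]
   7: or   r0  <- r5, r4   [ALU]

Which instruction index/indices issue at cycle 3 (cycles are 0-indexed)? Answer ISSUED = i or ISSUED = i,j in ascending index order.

t=0 i0,i1:sll/and ; 2-wide
t=1 i2,i3:st/sll ; 2-wide
t=2 i4:and ; WAW r2
t=3 i5:mul ; no-port MUL/MEM
t=4 i6,i7:st/or ; 2-wide

ISSUED = 5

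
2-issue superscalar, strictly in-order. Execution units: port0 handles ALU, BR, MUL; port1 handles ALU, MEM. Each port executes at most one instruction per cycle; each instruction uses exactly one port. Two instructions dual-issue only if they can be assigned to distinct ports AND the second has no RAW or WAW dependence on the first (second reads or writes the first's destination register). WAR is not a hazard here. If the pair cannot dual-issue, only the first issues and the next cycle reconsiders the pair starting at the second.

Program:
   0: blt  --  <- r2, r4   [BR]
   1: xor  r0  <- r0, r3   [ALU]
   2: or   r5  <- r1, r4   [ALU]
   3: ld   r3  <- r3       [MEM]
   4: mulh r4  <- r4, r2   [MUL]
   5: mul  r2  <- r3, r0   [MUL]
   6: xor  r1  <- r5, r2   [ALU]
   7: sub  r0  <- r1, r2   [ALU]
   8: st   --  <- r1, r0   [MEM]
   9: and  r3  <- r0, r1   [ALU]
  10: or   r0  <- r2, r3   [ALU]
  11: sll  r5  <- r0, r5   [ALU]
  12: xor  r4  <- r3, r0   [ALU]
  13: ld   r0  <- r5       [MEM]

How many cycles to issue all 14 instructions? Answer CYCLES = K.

CYCLES = 10

t=0 i0,i1:blt+xor ; pair
t=1 i2,i3:or+ld ; pair
t=2 i4:mulh ; no-port MUL/MUL
t=3 i5:mul ; RAW r2
t=4 i6:xor ; RAW r1
t=5 i7:sub ; RAW r0
t=6 i8,i9:st+and ; pair
t=7 i10:or ; RAW r0
t=8 i11,i12:sll+xor ; pair
t=9 i13:ld ; tail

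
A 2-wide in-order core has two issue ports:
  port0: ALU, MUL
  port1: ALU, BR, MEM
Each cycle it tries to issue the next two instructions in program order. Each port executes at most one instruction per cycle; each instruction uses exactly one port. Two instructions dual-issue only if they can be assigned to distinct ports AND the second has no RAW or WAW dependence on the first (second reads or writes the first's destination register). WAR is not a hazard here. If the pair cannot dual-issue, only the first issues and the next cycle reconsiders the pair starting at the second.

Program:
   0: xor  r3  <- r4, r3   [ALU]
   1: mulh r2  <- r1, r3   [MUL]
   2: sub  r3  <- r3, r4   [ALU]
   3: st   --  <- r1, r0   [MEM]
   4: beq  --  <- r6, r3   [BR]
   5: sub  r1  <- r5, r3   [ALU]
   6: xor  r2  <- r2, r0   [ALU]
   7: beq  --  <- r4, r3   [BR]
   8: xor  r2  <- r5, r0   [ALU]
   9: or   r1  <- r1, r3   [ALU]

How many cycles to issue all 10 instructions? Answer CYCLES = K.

  cy0 -> i0 (xor) RAW r3
  cy1 -> i1,i2 (mulh sub) dual
  cy2 -> i3 (st) no-port MEM/BR
  cy3 -> i4,i5 (beq sub) dual
  cy4 -> i6,i7 (xor beq) dual
  cy5 -> i8,i9 (xor or) dual

CYCLES = 6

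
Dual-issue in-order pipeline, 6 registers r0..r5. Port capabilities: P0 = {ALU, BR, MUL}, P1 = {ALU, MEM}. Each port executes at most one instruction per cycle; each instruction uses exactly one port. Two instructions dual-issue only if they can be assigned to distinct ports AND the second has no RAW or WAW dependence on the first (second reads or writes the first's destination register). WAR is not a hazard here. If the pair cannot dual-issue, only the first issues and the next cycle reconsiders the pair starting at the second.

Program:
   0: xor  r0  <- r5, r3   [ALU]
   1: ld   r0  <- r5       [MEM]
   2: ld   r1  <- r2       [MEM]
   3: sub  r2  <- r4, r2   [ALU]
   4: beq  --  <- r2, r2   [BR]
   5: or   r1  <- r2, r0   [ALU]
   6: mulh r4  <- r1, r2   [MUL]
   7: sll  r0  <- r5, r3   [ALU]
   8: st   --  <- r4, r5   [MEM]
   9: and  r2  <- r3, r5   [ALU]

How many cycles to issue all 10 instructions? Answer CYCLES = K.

t=0 i0:xor ; WAW r0
t=1 i1:ld ; no-port MEM/MEM
t=2 i2/i3:ld;sub ; pair
t=3 i4/i5:beq;or ; pair
t=4 i6/i7:mulh;sll ; pair
t=5 i8/i9:st;and ; pair

CYCLES = 6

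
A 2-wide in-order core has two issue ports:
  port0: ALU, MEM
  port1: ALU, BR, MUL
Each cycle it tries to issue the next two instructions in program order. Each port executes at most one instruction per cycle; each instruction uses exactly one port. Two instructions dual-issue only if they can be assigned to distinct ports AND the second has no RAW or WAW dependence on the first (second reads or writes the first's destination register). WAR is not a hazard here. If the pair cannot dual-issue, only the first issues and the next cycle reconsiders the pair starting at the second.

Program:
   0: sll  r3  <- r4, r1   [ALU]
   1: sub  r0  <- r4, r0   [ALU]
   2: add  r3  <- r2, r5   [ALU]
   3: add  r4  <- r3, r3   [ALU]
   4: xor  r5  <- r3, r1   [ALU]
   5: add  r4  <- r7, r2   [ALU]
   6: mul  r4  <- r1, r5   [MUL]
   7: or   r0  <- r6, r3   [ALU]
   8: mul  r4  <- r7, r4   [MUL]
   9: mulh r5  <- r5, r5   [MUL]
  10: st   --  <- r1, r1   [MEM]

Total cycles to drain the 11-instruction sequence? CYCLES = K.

  cy0 -> i0/i1 (sll/sub) pair
  cy1 -> i2 (add) RAW r3
  cy2 -> i3/i4 (add/xor) pair
  cy3 -> i5 (add) WAW r4
  cy4 -> i6/i7 (mul/or) pair
  cy5 -> i8 (mul) no-port MUL/MUL
  cy6 -> i9/i10 (mulh/st) pair

CYCLES = 7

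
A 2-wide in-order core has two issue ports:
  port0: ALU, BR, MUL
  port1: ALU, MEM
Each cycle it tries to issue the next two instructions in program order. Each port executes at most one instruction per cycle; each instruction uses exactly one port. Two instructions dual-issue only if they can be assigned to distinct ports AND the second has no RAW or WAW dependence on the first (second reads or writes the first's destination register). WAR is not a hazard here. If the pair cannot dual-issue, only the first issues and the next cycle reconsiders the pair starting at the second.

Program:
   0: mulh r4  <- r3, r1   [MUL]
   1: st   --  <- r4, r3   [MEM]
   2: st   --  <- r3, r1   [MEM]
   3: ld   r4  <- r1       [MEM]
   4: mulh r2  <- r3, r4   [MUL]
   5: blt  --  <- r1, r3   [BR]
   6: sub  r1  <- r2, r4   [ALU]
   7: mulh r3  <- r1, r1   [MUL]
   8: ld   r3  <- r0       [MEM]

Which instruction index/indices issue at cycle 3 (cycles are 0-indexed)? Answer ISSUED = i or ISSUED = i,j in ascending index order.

0. mulh.MUL @i0  | RAW r4
1. st.MEM @i1  | no-port MEM/MEM
2. st.MEM @i2  | no-port MEM/MEM
3. ld.MEM @i3  | RAW r4
4. mulh.MUL @i4  | no-port MUL/BR
5. blt.BR sub.ALU @i5/i6  | dual
6. mulh.MUL @i7  | WAW r3
7. ld.MEM @i8  | tail

ISSUED = 3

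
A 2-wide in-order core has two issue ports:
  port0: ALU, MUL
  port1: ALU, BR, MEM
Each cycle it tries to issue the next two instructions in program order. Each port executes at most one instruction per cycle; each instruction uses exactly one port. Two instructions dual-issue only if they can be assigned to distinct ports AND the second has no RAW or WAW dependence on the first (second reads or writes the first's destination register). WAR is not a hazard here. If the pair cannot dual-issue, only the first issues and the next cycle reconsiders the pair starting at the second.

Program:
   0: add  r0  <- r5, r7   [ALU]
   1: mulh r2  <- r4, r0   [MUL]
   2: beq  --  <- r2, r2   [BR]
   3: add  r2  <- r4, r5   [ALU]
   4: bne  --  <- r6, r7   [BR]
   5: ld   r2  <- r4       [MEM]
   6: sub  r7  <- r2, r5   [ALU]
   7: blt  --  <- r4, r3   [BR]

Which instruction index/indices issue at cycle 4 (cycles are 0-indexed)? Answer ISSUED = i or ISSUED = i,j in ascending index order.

[0] i0  add.ALU  -- RAW r0
[1] i1  mulh.MUL  -- RAW r2
[2] i2,i3  beq.BR add.ALU  -- dual
[3] i4  bne.BR  -- no-port BR/MEM
[4] i5  ld.MEM  -- RAW r2
[5] i6,i7  sub.ALU blt.BR  -- dual

ISSUED = 5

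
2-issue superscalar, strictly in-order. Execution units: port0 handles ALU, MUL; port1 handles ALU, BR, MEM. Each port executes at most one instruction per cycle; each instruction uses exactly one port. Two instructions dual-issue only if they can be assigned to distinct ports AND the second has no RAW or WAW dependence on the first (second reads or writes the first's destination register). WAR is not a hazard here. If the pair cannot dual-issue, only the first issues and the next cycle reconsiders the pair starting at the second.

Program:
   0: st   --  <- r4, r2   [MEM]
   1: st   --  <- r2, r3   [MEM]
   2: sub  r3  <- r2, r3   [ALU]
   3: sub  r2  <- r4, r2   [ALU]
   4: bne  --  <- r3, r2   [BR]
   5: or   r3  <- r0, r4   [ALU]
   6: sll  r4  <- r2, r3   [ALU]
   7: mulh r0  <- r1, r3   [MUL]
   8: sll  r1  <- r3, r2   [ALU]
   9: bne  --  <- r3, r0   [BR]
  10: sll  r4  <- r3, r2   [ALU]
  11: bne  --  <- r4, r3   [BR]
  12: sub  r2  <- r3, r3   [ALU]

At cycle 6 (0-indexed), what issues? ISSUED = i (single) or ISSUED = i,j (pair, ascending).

  cy0 -> i0 (st.MEM) no-port MEM/MEM
  cy1 -> i1,i2 (st.MEM sub.ALU) 2-wide
  cy2 -> i3 (sub.ALU) RAW r2
  cy3 -> i4,i5 (bne.BR or.ALU) 2-wide
  cy4 -> i6,i7 (sll.ALU mulh.MUL) 2-wide
  cy5 -> i8,i9 (sll.ALU bne.BR) 2-wide
  cy6 -> i10 (sll.ALU) RAW r4
  cy7 -> i11,i12 (bne.BR sub.ALU) 2-wide

ISSUED = 10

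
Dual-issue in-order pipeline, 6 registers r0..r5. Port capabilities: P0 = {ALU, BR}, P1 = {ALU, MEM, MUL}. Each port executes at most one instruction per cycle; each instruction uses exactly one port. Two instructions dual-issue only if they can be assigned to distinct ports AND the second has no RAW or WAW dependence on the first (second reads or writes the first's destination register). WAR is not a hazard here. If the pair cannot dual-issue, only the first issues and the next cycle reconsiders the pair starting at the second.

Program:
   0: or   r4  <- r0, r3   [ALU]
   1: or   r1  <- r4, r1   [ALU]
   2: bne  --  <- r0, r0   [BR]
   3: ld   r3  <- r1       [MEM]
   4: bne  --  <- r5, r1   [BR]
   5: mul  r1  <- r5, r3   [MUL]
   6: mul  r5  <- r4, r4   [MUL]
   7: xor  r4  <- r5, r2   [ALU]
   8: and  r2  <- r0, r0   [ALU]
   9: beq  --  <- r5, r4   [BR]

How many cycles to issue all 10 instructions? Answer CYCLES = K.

CYCLES = 7

0. or @i0  | RAW r4
1. or bne @i1&i2  | dual
2. ld bne @i3&i4  | dual
3. mul @i5  | no-port MUL/MUL
4. mul @i6  | RAW r5
5. xor and @i7&i8  | dual
6. beq @i9  | tail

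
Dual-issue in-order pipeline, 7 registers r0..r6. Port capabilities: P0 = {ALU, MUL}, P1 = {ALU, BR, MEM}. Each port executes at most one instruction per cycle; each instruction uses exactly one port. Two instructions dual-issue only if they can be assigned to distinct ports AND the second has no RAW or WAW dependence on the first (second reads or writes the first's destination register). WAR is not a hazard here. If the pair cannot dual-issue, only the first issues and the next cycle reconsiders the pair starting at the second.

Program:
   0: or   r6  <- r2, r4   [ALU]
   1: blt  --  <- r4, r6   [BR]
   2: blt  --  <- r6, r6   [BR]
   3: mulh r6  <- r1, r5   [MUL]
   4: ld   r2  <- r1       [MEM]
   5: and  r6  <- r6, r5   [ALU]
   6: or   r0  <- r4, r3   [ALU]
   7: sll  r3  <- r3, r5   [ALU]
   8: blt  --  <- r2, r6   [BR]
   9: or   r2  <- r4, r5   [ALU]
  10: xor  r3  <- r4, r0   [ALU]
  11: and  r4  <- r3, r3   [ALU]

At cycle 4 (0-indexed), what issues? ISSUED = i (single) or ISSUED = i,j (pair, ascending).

[0] i0  or  -- RAW r6
[1] i1  blt  -- no-port BR/BR
[2] i2/i3  blt+mulh  -- pair
[3] i4/i5  ld+and  -- pair
[4] i6/i7  or+sll  -- pair
[5] i8/i9  blt+or  -- pair
[6] i10  xor  -- RAW r3
[7] i11  and  -- tail

ISSUED = 6,7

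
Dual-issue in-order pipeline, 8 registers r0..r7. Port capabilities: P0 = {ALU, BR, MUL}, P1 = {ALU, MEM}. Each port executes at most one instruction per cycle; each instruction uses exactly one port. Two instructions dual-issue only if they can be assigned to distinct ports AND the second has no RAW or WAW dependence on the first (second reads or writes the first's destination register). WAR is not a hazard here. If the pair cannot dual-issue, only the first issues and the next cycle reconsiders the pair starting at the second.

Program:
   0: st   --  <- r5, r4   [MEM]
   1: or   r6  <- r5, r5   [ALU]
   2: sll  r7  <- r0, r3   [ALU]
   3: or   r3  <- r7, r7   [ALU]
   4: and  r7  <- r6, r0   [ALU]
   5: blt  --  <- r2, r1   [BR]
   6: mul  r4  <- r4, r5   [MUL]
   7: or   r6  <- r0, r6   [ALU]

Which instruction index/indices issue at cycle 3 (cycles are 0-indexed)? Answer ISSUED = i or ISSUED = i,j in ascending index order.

ISSUED = 5

c0: i0/i1 st.MEM or.ALU  dual
c1: i2 sll.ALU  RAW r7
c2: i3/i4 or.ALU and.ALU  dual
c3: i5 blt.BR  no-port BR/MUL
c4: i6/i7 mul.MUL or.ALU  dual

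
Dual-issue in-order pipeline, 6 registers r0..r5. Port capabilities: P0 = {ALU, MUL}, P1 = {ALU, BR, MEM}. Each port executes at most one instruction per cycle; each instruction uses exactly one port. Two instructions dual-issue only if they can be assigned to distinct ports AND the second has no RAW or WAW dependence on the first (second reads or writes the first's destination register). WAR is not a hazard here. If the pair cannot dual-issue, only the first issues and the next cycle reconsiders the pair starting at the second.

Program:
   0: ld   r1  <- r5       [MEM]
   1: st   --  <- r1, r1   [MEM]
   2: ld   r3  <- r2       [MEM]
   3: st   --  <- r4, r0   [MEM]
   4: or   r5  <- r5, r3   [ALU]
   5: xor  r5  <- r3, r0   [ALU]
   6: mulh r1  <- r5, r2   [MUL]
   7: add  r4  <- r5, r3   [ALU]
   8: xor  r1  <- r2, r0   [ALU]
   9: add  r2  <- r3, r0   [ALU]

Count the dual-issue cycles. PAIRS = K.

PAIRS = 3

c0: i0 ld.MEM  no-port MEM/MEM
c1: i1 st.MEM  no-port MEM/MEM
c2: i2 ld.MEM  no-port MEM/MEM
c3: i3+i4 st.MEM+or.ALU  dual
c4: i5 xor.ALU  RAW r5
c5: i6+i7 mulh.MUL+add.ALU  dual
c6: i8+i9 xor.ALU+add.ALU  dual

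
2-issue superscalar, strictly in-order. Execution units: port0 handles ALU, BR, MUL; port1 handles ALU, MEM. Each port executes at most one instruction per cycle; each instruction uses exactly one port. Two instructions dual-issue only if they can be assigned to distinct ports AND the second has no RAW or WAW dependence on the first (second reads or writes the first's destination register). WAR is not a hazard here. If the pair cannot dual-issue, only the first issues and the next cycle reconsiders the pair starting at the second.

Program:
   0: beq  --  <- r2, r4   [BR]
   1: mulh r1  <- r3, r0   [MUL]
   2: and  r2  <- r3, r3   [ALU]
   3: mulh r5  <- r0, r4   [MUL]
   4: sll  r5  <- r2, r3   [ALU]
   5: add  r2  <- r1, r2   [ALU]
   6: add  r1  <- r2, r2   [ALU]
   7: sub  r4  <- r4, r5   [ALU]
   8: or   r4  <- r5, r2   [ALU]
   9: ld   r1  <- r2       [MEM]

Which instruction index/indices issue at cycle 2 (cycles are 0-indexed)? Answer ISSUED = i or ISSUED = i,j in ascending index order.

0. beq @i0  | no-port BR/MUL
1. mulh and @i1/i2  | 2-wide
2. mulh @i3  | WAW r5
3. sll add @i4/i5  | 2-wide
4. add sub @i6/i7  | 2-wide
5. or ld @i8/i9  | 2-wide

ISSUED = 3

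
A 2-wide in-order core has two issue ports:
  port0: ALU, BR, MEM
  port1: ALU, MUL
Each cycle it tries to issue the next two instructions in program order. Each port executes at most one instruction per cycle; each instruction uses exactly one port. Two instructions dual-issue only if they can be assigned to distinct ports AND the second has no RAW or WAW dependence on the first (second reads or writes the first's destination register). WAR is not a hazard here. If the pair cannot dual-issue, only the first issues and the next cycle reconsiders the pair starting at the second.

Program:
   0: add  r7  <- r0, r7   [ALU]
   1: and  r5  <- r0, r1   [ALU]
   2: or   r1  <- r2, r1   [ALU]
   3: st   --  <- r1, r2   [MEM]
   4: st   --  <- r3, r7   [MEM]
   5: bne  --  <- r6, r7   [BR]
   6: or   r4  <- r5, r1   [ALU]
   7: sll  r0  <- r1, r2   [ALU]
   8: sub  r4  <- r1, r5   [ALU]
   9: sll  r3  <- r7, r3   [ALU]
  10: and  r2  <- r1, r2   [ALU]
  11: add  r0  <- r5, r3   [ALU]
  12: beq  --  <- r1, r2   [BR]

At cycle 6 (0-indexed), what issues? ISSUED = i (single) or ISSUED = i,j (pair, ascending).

[0] i0,i1  add.ALU;and.ALU  -- pair
[1] i2  or.ALU  -- RAW r1
[2] i3  st.MEM  -- no-port MEM/MEM
[3] i4  st.MEM  -- no-port MEM/BR
[4] i5,i6  bne.BR;or.ALU  -- pair
[5] i7,i8  sll.ALU;sub.ALU  -- pair
[6] i9,i10  sll.ALU;and.ALU  -- pair
[7] i11,i12  add.ALU;beq.BR  -- pair

ISSUED = 9,10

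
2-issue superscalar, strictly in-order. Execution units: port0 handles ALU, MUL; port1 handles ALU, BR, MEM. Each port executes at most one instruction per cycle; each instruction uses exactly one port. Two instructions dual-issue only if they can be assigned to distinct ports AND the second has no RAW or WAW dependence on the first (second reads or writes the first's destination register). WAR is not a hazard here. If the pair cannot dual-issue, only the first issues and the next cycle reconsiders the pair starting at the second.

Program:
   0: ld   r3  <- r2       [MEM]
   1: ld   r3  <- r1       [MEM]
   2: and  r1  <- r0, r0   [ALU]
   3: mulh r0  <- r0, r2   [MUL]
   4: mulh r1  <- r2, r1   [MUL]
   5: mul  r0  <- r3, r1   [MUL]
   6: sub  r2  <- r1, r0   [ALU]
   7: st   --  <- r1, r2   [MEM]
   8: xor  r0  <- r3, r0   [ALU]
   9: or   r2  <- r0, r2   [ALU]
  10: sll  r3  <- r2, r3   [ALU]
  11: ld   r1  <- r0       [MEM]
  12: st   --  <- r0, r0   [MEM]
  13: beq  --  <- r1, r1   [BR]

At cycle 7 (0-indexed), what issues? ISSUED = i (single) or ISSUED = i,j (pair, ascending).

#0 head=0: ld.MEM i0 no-port MEM/MEM
#1 head=1: ld.MEM+and.ALU i1+i2 2-wide
#2 head=3: mulh.MUL i3 no-port MUL/MUL
#3 head=4: mulh.MUL i4 no-port MUL/MUL
#4 head=5: mul.MUL i5 RAW r0
#5 head=6: sub.ALU i6 RAW r2
#6 head=7: st.MEM+xor.ALU i7+i8 2-wide
#7 head=9: or.ALU i9 RAW r2
#8 head=10: sll.ALU+ld.MEM i10+i11 2-wide
#9 head=12: st.MEM i12 no-port MEM/BR
#10 head=13: beq.BR i13 tail

ISSUED = 9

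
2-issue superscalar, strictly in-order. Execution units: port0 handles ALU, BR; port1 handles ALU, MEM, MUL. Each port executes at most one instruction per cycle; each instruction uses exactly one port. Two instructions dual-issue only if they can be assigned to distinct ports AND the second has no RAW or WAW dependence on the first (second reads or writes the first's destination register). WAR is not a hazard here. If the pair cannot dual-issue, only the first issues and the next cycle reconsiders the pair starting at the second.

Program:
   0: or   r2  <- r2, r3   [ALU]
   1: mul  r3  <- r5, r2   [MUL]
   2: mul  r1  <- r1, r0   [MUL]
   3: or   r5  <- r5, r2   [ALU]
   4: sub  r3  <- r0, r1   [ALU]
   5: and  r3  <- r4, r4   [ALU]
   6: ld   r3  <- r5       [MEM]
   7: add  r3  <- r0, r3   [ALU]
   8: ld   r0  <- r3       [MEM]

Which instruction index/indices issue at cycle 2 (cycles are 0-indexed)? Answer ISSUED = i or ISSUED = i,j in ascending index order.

[0] i0  or.ALU  -- RAW r2
[1] i1  mul.MUL  -- no-port MUL/MUL
[2] i2&i3  mul.MUL/or.ALU  -- dual
[3] i4  sub.ALU  -- WAW r3
[4] i5  and.ALU  -- WAW r3
[5] i6  ld.MEM  -- RAW+WAW r3
[6] i7  add.ALU  -- RAW r3
[7] i8  ld.MEM  -- tail

ISSUED = 2,3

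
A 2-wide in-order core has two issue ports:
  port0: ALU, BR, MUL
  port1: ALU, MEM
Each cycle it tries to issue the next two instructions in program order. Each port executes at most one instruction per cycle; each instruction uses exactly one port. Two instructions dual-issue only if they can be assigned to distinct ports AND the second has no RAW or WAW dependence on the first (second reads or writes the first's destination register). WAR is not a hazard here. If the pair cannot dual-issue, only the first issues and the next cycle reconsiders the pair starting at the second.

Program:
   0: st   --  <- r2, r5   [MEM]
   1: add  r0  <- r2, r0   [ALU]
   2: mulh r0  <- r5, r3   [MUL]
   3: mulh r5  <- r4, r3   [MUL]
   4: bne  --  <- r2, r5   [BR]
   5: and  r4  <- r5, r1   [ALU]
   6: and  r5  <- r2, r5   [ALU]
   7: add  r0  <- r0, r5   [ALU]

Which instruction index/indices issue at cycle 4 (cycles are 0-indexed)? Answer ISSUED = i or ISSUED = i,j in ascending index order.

ISSUED = 6

[0] i0,i1  st;add  -- dual
[1] i2  mulh  -- no-port MUL/MUL
[2] i3  mulh  -- no-port MUL/BR
[3] i4,i5  bne;and  -- dual
[4] i6  and  -- RAW r5
[5] i7  add  -- tail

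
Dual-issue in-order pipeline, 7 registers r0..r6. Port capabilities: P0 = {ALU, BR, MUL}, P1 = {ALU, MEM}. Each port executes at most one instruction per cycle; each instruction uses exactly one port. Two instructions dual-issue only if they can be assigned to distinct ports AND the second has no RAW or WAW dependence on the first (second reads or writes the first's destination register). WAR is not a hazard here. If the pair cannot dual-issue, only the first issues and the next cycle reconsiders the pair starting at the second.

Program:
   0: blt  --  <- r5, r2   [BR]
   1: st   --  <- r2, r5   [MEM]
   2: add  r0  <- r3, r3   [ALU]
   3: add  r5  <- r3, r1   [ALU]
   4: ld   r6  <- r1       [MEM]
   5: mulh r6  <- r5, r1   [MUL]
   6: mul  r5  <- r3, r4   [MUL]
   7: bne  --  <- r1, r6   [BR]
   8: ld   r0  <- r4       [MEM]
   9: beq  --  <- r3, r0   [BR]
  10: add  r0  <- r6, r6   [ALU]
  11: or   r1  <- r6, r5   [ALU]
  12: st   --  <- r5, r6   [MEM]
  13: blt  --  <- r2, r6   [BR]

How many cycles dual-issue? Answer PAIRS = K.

t=0 i0&i1:blt.BR+st.MEM ; 2-wide
t=1 i2&i3:add.ALU+add.ALU ; 2-wide
t=2 i4:ld.MEM ; WAW r6
t=3 i5:mulh.MUL ; no-port MUL/MUL
t=4 i6:mul.MUL ; no-port MUL/BR
t=5 i7&i8:bne.BR+ld.MEM ; 2-wide
t=6 i9&i10:beq.BR+add.ALU ; 2-wide
t=7 i11&i12:or.ALU+st.MEM ; 2-wide
t=8 i13:blt.BR ; tail

PAIRS = 5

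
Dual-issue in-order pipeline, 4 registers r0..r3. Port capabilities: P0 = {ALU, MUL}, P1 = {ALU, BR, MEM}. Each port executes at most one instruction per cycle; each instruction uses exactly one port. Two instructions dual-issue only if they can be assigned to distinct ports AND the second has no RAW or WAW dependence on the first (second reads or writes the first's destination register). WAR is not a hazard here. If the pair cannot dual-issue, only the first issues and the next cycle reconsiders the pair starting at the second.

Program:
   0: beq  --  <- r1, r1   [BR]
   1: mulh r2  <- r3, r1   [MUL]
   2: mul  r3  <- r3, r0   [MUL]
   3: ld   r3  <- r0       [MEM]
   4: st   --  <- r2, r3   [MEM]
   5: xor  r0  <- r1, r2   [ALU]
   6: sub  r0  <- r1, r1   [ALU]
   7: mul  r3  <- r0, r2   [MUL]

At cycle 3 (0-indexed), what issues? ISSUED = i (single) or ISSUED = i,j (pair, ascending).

[0] i0&i1  beq;mulh  -- pair
[1] i2  mul  -- WAW r3
[2] i3  ld  -- no-port MEM/MEM
[3] i4&i5  st;xor  -- pair
[4] i6  sub  -- RAW r0
[5] i7  mul  -- tail

ISSUED = 4,5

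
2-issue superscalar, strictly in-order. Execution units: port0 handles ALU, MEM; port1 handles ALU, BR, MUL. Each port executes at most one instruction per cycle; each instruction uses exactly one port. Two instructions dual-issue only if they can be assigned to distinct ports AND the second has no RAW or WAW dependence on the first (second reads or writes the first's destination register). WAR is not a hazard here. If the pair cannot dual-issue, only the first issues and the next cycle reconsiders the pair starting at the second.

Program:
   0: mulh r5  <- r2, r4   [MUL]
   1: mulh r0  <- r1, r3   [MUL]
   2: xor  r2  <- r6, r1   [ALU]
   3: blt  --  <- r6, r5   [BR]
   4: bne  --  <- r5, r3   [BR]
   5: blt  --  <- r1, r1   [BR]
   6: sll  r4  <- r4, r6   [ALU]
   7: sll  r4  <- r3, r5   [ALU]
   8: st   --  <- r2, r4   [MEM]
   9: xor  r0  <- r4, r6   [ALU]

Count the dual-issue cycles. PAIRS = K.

#0 head=0: mulh i0 no-port MUL/MUL
#1 head=1: mulh xor i1,i2 2-wide
#2 head=3: blt i3 no-port BR/BR
#3 head=4: bne i4 no-port BR/BR
#4 head=5: blt sll i5,i6 2-wide
#5 head=7: sll i7 RAW r4
#6 head=8: st xor i8,i9 2-wide

PAIRS = 3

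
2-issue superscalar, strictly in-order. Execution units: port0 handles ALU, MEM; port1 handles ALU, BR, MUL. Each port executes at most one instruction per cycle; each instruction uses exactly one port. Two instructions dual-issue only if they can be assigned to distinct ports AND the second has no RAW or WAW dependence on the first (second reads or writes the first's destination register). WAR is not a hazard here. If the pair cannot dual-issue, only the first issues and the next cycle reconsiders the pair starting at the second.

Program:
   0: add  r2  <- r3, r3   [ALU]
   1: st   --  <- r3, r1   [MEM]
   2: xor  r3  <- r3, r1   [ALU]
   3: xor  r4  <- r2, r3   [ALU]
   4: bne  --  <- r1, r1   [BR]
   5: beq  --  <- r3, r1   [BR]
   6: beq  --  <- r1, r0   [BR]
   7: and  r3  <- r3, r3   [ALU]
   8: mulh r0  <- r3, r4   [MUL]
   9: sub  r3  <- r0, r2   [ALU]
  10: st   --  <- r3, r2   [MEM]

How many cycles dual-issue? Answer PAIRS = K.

PAIRS = 3

t=0 i0+i1:add+st ; dual
t=1 i2:xor ; RAW r3
t=2 i3+i4:xor+bne ; dual
t=3 i5:beq ; no-port BR/BR
t=4 i6+i7:beq+and ; dual
t=5 i8:mulh ; RAW r0
t=6 i9:sub ; RAW r3
t=7 i10:st ; tail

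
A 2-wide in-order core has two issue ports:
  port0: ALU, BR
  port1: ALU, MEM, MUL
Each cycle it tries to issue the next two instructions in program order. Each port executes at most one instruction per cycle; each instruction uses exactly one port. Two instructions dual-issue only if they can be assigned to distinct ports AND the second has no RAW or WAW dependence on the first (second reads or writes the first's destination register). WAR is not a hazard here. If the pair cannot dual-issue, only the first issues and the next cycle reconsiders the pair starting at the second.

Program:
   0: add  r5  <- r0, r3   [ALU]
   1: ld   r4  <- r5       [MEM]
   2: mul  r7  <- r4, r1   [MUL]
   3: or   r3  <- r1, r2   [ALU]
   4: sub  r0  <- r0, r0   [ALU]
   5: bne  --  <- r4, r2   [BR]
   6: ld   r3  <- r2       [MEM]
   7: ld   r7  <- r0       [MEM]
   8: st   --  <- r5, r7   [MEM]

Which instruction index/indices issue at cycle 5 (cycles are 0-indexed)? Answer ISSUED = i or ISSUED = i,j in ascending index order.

t=0 i0:add ; RAW r5
t=1 i1:ld ; no-port MEM/MUL
t=2 i2,i3:mul+or ; pair
t=3 i4,i5:sub+bne ; pair
t=4 i6:ld ; no-port MEM/MEM
t=5 i7:ld ; no-port MEM/MEM
t=6 i8:st ; tail

ISSUED = 7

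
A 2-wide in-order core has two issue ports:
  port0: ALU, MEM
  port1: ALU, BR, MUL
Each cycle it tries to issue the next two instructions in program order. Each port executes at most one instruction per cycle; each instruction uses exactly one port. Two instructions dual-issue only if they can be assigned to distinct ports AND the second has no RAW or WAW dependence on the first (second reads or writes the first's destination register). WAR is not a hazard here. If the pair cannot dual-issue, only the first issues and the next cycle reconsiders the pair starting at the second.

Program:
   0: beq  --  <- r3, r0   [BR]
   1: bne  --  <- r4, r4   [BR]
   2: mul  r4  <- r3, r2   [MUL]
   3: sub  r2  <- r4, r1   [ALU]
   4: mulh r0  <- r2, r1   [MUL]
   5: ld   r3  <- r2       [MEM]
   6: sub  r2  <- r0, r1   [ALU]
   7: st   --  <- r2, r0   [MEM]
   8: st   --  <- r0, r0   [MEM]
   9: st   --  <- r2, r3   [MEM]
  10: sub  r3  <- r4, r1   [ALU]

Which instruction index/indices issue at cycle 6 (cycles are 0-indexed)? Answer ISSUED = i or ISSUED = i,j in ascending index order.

ISSUED = 7

[0] i0  beq.BR  -- no-port BR/BR
[1] i1  bne.BR  -- no-port BR/MUL
[2] i2  mul.MUL  -- RAW r4
[3] i3  sub.ALU  -- RAW r2
[4] i4/i5  mulh.MUL+ld.MEM  -- 2-wide
[5] i6  sub.ALU  -- RAW r2
[6] i7  st.MEM  -- no-port MEM/MEM
[7] i8  st.MEM  -- no-port MEM/MEM
[8] i9/i10  st.MEM+sub.ALU  -- 2-wide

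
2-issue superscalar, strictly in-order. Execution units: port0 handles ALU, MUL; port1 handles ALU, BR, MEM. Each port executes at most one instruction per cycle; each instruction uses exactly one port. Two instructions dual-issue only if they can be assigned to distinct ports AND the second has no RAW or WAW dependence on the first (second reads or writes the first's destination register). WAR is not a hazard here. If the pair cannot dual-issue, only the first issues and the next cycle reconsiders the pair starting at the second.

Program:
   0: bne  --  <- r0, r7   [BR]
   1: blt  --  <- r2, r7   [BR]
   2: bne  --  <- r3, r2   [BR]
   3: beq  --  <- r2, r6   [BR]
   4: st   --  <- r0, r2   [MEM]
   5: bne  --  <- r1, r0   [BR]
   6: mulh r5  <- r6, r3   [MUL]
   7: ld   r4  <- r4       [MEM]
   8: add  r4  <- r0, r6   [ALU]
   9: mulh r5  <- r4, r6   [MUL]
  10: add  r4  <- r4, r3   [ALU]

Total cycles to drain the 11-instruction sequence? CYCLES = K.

CYCLES = 9

0. bne @i0  | no-port BR/BR
1. blt @i1  | no-port BR/BR
2. bne @i2  | no-port BR/BR
3. beq @i3  | no-port BR/MEM
4. st @i4  | no-port MEM/BR
5. bne mulh @i5&i6  | dual
6. ld @i7  | WAW r4
7. add @i8  | RAW r4
8. mulh add @i9&i10  | dual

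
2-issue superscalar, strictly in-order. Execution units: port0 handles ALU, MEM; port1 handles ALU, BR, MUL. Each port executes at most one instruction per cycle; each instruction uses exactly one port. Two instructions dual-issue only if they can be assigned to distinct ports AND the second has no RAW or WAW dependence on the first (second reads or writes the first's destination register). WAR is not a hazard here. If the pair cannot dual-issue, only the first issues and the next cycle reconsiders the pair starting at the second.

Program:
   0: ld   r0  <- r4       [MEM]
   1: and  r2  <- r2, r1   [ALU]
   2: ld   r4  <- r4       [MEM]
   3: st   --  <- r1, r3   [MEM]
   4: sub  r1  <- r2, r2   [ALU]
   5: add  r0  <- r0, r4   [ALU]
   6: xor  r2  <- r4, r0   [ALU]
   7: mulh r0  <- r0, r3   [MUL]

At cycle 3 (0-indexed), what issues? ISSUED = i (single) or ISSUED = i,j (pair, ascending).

ISSUED = 5

0. ld and @i0/i1  | pair
1. ld @i2  | no-port MEM/MEM
2. st sub @i3/i4  | pair
3. add @i5  | RAW r0
4. xor mulh @i6/i7  | pair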